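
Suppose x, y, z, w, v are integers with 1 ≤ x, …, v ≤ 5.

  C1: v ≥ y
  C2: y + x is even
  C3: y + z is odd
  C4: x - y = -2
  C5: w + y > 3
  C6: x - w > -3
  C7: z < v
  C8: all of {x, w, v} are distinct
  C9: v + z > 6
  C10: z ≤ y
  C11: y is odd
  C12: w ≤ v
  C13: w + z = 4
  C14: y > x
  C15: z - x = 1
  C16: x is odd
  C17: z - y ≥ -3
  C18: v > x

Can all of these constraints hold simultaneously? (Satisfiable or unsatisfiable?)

One satisfying assignment is x = 1, y = 3, z = 2, w = 2, v = 5.
For the less obvious constraints — constraint 4: x - y = -2; constraint 5: w + y = 5 — and the others hold by inspection.

Satisfiable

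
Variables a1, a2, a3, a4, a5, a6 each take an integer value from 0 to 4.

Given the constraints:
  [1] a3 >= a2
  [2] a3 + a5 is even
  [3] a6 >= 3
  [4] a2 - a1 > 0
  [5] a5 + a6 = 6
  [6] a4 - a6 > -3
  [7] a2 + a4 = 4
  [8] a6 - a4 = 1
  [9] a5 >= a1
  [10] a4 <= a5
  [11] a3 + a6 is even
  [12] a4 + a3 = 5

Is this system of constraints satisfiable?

Take a1 = 0, a2 = 2, a3 = 3, a4 = 2, a5 = 3, a6 = 3. Then constraint 4: a2 - a1 = 2; constraint 5: a5 + a6 = 6; constraint 6: a4 - a6 = -1, and every other listed constraint is also met.

Satisfiable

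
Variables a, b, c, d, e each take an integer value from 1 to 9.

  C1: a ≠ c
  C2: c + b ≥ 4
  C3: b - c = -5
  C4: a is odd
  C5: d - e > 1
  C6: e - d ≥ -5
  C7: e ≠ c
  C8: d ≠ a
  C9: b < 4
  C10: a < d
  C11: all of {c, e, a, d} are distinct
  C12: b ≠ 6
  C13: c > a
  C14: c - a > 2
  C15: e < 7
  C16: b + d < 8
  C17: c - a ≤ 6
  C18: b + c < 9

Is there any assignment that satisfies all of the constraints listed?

One satisfying assignment is a = 3, b = 1, c = 6, d = 4, e = 2.
For the less obvious constraints — constraint 2: c + b = 7; constraint 3: b - c = -5 — and the others hold by inspection.

Satisfiable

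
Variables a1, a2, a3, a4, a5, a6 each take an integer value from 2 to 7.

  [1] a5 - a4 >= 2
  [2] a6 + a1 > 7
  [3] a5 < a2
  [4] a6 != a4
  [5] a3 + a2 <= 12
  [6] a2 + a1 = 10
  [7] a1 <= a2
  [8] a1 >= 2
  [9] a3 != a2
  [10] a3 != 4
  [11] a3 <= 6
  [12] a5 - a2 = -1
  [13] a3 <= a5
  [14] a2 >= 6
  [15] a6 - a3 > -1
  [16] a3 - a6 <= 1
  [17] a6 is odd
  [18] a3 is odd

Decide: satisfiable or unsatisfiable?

Satisfiable

One satisfying assignment is a1 = 3, a2 = 7, a3 = 3, a4 = 3, a5 = 6, a6 = 5.
For the less obvious constraints — constraint 1: a5 - a4 = 3; constraint 2: a6 + a1 = 8; constraint 5: a3 + a2 = 10 — and the others hold by inspection.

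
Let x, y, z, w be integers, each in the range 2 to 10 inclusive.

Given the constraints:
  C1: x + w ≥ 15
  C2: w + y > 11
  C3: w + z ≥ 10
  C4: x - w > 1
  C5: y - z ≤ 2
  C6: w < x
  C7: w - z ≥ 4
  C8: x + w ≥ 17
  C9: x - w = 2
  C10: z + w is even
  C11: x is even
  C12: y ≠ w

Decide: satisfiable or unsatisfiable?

Try x = 10, y = 4, z = 2, w = 8.
Check constraint 1: x + w = 18; constraint 2: w + y = 12. The remaining constraints are straightforward to verify.

Satisfiable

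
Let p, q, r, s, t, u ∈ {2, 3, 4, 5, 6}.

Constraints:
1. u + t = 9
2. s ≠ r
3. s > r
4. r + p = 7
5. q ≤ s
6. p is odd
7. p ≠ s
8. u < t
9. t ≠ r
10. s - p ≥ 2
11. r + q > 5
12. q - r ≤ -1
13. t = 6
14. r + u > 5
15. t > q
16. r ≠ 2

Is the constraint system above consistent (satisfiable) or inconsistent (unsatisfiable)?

Satisfiable

Take p = 3, q = 3, r = 4, s = 5, t = 6, u = 3. Then constraint 1: u + t = 9; constraint 4: r + p = 7; constraint 10: s - p = 2, and every other listed constraint is also met.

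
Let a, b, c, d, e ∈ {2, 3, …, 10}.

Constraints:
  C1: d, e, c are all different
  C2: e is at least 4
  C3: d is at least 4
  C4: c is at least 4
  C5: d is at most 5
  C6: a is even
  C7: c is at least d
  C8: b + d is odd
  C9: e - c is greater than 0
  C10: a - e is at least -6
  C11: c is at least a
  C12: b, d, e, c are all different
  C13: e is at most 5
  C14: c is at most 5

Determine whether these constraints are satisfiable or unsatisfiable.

Constraints 2, 3, 4, 5, 13, and 14 confine each of d, e, c to the 2 values {4, 5}.
Constraint 1 requires all 3 of them to be distinct, but only 2 values are available — impossible by the pigeonhole principle.

Unsatisfiable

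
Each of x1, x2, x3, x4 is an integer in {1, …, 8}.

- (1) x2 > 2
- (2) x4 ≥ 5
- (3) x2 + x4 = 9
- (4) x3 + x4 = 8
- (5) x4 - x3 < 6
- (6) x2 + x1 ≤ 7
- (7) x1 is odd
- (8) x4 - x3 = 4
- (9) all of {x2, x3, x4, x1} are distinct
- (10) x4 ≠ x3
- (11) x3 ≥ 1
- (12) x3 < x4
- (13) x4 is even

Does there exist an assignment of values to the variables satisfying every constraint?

Take x1 = 1, x2 = 3, x3 = 2, x4 = 6. Then constraint 3: x2 + x4 = 9; constraint 4: x3 + x4 = 8, and every other listed constraint is also met.

Satisfiable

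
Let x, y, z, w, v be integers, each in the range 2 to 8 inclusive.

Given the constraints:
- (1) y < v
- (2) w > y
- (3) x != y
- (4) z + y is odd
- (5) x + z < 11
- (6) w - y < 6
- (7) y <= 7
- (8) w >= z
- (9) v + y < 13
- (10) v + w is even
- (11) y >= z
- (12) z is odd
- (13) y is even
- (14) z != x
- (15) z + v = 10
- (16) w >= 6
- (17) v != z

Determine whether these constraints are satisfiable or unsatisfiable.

Satisfiable

Try x = 7, y = 4, z = 3, w = 7, v = 7.
Check constraint 5: x + z = 10; constraint 6: w - y = 3; constraint 9: v + y = 11. The remaining constraints are straightforward to verify.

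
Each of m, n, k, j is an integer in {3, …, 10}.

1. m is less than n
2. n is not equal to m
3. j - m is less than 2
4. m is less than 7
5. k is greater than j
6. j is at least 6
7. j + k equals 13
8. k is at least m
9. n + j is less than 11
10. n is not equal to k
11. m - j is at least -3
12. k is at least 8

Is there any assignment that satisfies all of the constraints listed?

Unsatisfiable

From constraint 6: j ≥ 6. From constraint 12: k ≥ 8. Hence j + k ≥ 14. But constraint 7 requires j + k = 13, and 13 < 14. Contradiction.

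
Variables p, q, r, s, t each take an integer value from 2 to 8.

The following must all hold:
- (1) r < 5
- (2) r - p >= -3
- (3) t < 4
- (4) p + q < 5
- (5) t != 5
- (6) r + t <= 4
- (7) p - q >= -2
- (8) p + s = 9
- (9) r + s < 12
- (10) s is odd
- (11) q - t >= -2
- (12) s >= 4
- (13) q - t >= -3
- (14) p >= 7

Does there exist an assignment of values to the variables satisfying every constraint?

From constraint 14: p ≥ 7. From constraint 12: s ≥ 4. Hence p + s ≥ 11. But constraint 8 requires p + s = 9, and 9 < 11. Contradiction.

Unsatisfiable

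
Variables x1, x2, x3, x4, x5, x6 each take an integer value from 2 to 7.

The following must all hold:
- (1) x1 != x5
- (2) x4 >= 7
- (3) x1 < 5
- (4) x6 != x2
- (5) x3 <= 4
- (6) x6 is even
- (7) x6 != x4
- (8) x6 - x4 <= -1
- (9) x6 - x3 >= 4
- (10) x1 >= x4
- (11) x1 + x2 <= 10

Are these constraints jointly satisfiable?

Unsatisfiable

From constraints 2 and 10: x1 ≥ x4 and x4 ≥ 7, so x1 ≥ 7. From constraint 3: x1 ≤ 4. But 4 < 7, so no value of x1 works.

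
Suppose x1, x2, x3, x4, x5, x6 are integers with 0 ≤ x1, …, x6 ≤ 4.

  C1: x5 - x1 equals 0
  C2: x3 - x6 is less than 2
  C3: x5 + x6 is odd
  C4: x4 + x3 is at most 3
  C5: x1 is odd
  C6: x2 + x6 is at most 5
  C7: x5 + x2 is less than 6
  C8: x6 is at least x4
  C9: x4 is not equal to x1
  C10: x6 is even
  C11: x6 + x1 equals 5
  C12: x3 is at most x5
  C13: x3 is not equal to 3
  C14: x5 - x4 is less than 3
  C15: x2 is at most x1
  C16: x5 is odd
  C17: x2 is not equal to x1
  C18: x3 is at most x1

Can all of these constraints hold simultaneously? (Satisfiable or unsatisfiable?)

Setting (x1, x2, x3, x4, x5, x6) = (3, 2, 2, 1, 3, 2) satisfies everything: constraint 1: x5 - x1 = 0; constraint 2: x3 - x6 = 0, and the others follow.

Satisfiable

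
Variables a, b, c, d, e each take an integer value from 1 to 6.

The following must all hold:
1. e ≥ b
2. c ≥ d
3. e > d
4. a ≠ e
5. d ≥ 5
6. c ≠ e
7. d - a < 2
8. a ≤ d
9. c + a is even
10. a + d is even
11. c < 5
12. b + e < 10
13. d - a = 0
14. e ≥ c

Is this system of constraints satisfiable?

From constraints 2 and 5: c ≥ d and d ≥ 5, so c ≥ 5. From constraint 11: c ≤ 4. But 4 < 5, so no value of c works.

Unsatisfiable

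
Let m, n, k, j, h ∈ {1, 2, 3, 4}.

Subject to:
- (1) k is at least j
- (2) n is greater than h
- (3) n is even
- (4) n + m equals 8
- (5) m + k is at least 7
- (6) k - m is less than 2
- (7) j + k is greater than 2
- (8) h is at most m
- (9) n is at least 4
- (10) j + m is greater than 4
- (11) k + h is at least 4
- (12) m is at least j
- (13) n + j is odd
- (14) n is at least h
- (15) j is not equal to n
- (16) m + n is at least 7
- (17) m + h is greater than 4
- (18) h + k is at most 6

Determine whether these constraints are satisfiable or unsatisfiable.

Satisfiable

The assignment m = 4, n = 4, k = 4, j = 1, h = 2 works:
  constraint 4 holds since n + m = 8.
  constraint 5 holds since m + k = 8.
The rest check out directly.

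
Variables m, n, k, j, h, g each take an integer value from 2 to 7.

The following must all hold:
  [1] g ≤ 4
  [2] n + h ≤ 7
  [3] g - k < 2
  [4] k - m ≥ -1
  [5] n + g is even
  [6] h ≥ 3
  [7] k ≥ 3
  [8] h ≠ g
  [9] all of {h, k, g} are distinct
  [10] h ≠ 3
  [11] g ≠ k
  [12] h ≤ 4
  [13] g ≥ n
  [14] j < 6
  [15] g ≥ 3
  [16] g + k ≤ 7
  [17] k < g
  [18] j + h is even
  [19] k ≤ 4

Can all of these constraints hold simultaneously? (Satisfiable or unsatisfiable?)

Unsatisfiable

Constraints 1, 6, 7, 12, 15, and 19 confine each of h, k, g to the 2 values {3, 4}.
Constraint 9 requires all 3 of them to be distinct, but only 2 values are available — impossible by the pigeonhole principle.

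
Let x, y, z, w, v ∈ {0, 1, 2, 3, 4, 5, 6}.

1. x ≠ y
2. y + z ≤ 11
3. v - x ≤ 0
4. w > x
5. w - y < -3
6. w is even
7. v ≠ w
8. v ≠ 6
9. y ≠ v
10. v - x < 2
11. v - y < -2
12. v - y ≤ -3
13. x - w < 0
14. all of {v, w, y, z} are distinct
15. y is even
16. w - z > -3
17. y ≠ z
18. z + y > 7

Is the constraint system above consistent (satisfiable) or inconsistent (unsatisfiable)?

Satisfiable

Take x = 1, y = 6, z = 3, w = 2, v = 1. Then constraint 2: y + z = 9; constraint 3: v - x = 0, and every other listed constraint is also met.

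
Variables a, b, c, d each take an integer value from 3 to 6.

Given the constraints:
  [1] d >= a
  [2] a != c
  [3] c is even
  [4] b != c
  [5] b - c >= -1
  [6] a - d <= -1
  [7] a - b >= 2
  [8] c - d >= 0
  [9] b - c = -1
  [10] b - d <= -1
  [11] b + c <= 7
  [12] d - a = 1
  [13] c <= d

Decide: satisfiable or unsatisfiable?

Unsatisfiable

Constraints 5, 6, 7, and 8 give b − c ≥ -1, c − d ≥ 0, d − a ≥ 1, a − b ≥ 2.
Adding all 4 inequalities: the left sides telescope to 0, and the right sides sum to (-1) + 0 + 1 + 2 = 2. So 0 ≥ 2, which is false.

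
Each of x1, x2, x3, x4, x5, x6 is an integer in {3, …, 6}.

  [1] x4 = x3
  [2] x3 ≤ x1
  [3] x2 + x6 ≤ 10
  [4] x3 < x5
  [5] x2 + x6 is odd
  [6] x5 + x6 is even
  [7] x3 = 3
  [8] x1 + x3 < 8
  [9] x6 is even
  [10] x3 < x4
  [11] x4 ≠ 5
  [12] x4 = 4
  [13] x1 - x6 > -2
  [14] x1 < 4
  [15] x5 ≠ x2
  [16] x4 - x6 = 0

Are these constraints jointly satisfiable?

Unsatisfiable

Constraint 12 fixes x4 = 4 and constraint 7 fixes x3 = 3, but constraint 1 requires x4 = x3. Since 4 ≠ 3, contradiction.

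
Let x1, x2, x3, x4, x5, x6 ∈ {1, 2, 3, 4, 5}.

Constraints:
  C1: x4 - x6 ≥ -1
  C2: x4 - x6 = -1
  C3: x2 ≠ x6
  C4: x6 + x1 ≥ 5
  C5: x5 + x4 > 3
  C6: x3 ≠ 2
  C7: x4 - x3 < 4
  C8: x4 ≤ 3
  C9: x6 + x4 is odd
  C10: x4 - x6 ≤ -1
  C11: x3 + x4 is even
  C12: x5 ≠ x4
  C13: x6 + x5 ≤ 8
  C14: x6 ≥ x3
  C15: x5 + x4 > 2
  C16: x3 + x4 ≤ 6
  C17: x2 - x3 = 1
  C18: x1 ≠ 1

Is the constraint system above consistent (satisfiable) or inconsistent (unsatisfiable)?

Satisfiable

Try x1 = 3, x2 = 2, x3 = 1, x4 = 3, x5 = 2, x6 = 4.
Check constraint 1: x4 - x6 = -1; constraint 2: x4 - x6 = -1. The remaining constraints are straightforward to verify.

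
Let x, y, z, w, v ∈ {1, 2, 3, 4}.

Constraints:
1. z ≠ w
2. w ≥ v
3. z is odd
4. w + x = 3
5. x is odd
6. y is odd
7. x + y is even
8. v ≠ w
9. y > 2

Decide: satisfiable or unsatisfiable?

One satisfying assignment is x = 1, y = 3, z = 1, w = 2, v = 1.
For the less obvious constraints — constraint 3: z = 1 is odd; constraint 4: w + x = 3 — and the others hold by inspection.

Satisfiable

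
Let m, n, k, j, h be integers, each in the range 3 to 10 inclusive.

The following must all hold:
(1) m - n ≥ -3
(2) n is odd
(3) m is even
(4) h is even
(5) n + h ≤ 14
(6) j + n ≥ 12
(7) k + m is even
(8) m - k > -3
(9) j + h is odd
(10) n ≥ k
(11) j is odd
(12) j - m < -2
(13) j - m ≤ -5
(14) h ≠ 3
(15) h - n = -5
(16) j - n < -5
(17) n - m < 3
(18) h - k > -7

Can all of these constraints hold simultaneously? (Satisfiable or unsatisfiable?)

Try m = 8, n = 9, k = 8, j = 3, h = 4.
Check constraint 1: m - n = -1; constraint 5: n + h = 13. The remaining constraints are straightforward to verify.

Satisfiable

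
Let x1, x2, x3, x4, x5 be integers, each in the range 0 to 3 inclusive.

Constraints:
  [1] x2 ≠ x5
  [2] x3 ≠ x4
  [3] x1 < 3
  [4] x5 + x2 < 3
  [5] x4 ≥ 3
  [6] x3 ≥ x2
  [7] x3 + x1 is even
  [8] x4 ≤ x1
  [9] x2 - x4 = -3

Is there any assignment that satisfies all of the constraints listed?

From constraints 5 and 8: x1 ≥ x4 and x4 ≥ 3, so x1 ≥ 3. From constraint 3: x1 ≤ 2. But 2 < 3, so no value of x1 works.

Unsatisfiable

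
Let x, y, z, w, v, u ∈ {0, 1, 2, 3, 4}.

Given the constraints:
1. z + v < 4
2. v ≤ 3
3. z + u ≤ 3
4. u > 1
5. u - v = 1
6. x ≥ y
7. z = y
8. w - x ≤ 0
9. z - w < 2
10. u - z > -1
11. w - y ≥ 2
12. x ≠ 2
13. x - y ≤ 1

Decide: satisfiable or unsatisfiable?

Constraints 8, 11, and 13 give w − y ≥ 2, y − x ≥ -1, x − w ≥ 0.
Adding all 3 inequalities: the left sides telescope to 0, and the right sides sum to 2 + (-1) + 0 = 1. So 0 ≥ 1, which is false.

Unsatisfiable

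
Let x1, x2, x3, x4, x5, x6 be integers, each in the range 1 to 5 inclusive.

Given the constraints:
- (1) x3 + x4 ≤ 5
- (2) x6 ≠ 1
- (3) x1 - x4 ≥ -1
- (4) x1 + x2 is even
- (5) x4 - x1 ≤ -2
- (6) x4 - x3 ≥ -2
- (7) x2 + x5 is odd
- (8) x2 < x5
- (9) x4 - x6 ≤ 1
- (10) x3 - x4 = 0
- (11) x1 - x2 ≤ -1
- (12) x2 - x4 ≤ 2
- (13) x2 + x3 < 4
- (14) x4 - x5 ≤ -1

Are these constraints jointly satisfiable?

Constraints 5, 11, and 12 give x4 − x2 ≥ -2, x2 − x1 ≥ 1, x1 − x4 ≥ 2.
Adding all 3 inequalities: the left sides telescope to 0, and the right sides sum to (-2) + 1 + 2 = 1. So 0 ≥ 1, which is false.

Unsatisfiable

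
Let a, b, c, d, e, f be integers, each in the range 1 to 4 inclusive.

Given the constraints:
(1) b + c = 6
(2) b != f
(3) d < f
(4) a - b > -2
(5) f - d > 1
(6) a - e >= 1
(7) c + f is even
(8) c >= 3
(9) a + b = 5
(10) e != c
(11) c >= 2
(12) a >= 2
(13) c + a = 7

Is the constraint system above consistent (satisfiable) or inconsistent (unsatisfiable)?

The assignment a = 3, b = 2, c = 4, d = 2, e = 2, f = 4 works:
  constraint 1 holds since b + c = 6.
  constraint 4 holds since a - b = 1.
The rest check out directly.

Satisfiable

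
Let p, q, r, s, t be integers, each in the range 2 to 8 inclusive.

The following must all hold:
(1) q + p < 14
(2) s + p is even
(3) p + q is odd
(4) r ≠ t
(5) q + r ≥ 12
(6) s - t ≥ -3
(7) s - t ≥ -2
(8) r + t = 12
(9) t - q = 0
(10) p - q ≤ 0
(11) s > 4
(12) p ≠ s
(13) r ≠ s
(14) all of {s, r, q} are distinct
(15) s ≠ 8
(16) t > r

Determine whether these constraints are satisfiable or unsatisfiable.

Try p = 4, q = 7, r = 5, s = 6, t = 7.
Check constraint 1: q + p = 11; constraint 5: q + r = 12. The remaining constraints are straightforward to verify.

Satisfiable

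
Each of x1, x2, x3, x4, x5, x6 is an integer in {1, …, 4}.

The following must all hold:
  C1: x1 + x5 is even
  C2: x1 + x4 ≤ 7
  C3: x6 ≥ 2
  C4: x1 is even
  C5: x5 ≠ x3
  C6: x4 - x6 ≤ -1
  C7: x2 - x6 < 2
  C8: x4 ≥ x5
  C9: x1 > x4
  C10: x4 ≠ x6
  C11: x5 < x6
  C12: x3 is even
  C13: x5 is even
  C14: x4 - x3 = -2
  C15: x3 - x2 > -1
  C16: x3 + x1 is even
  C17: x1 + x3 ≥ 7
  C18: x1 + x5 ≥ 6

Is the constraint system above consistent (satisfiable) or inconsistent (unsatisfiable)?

Satisfiable

One satisfying assignment is x1 = 4, x2 = 4, x3 = 4, x4 = 2, x5 = 2, x6 = 3.
For the less obvious constraints — constraint 2: x1 + x4 = 6; constraint 6: x4 - x6 = -1; constraint 7: x2 - x6 = 1 — and the others hold by inspection.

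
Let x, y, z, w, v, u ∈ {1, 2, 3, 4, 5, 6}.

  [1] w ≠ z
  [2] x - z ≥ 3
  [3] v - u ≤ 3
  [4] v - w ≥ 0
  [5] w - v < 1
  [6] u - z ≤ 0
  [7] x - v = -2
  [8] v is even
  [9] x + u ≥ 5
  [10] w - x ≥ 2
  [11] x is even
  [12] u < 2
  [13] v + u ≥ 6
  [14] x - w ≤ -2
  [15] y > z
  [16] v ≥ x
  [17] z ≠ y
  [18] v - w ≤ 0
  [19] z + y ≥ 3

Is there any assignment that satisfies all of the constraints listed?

Unsatisfiable

Constraints 2, 3, 4, 6, and 14 give w − x ≥ 2, x − z ≥ 3, z − u ≥ 0, u − v ≥ -3, v − w ≥ 0.
Adding all 5 inequalities: the left sides telescope to 0, and the right sides sum to 2 + 3 + 0 + (-3) + 0 = 2. So 0 ≥ 2, which is false.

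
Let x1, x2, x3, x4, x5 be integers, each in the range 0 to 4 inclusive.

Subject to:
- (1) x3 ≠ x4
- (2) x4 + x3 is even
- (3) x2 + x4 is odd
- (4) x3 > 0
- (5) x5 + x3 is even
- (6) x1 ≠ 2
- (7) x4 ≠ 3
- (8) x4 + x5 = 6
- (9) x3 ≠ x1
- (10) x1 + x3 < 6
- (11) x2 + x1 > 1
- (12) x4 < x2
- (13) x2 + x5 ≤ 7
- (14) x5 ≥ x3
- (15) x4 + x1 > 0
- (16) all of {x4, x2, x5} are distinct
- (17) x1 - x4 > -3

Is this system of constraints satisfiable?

Try x1 = 0, x2 = 3, x3 = 4, x4 = 2, x5 = 4.
Check constraint 8: x4 + x5 = 6; constraint 10: x1 + x3 = 4; constraint 11: x2 + x1 = 3. The remaining constraints are straightforward to verify.

Satisfiable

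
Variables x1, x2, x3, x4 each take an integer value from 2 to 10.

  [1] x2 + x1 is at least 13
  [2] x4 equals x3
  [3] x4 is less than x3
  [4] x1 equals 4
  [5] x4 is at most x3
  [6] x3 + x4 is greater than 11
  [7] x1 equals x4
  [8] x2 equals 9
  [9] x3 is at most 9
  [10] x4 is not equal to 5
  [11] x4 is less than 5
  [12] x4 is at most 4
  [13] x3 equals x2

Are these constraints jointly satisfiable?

Constraint 4 fixes x1 = 4 and constraint 8 fixes x2 = 9. Constraints 2, 7, and 13 give x1 = x4 = x3 = x2, so x1 = x2. But 4 ≠ 9 — contradiction.

Unsatisfiable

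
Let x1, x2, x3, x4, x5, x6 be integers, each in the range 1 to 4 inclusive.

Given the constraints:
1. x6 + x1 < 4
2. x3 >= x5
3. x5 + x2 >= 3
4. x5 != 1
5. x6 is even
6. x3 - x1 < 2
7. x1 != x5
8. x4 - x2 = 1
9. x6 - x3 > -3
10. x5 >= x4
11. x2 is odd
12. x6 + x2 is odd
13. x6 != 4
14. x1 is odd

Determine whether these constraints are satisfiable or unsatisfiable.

One satisfying assignment is x1 = 1, x2 = 1, x3 = 2, x4 = 2, x5 = 2, x6 = 2.
For the less obvious constraints — constraint 1: x6 + x1 = 3; constraint 3: x5 + x2 = 3 — and the others hold by inspection.

Satisfiable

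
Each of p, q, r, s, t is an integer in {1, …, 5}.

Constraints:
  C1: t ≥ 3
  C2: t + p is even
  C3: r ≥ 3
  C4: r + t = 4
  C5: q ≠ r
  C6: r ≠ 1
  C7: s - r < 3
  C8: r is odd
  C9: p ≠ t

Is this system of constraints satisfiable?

From constraint 3: r ≥ 3. From constraint 1: t ≥ 3. Hence r + t ≥ 6. But constraint 4 requires r + t = 4, and 4 < 6. Contradiction.

Unsatisfiable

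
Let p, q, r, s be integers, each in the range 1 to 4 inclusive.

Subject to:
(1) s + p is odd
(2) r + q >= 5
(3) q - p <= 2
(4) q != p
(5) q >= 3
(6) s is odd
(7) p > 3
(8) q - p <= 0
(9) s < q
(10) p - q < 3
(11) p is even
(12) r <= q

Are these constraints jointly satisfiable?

The assignment p = 4, q = 3, r = 2, s = 1 works:
  constraint 2 holds since r + q = 5.
  constraint 3 holds since q - p = -1.
The rest check out directly.

Satisfiable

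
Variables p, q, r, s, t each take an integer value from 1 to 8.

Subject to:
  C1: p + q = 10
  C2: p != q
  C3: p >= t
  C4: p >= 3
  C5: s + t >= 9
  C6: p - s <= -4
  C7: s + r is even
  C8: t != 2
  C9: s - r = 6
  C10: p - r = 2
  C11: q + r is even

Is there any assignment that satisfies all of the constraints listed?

The assignment p = 4, q = 6, r = 2, s = 8, t = 1 works:
  constraint 1 holds since p + q = 10.
  constraint 5 holds since s + t = 9.
The rest check out directly.

Satisfiable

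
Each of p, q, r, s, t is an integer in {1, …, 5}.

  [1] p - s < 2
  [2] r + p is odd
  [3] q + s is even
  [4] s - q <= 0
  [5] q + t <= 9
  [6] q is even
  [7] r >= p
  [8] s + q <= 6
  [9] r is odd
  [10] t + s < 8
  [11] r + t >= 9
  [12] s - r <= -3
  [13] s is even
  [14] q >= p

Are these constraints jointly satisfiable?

Setting (p, q, r, s, t) = (2, 2, 5, 2, 5) satisfies everything: constraint 1: p - s = 0; constraint 4: s - q = 0; constraint 5: q + t = 7, and the others follow.

Satisfiable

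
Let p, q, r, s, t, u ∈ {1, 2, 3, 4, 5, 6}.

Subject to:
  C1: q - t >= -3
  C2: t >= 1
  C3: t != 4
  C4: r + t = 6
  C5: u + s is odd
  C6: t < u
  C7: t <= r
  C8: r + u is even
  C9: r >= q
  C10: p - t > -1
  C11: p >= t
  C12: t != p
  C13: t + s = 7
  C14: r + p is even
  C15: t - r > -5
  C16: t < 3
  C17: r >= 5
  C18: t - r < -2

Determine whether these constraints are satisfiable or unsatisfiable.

Satisfiable

One satisfying assignment is p = 3, q = 1, r = 5, s = 6, t = 1, u = 3.
For the less obvious constraints — constraint 1: q - t = 0; constraint 4: r + t = 6 — and the others hold by inspection.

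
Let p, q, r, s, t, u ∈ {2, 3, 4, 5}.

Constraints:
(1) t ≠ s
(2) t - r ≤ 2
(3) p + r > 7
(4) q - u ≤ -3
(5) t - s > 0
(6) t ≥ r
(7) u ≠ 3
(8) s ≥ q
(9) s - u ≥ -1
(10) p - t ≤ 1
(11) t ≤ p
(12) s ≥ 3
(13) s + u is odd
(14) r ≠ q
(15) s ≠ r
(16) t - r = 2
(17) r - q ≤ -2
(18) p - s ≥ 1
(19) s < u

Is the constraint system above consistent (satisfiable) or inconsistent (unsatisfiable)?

Constraints 2, 4, 9, 10, 17, and 18 give q − r ≥ 2, r − t ≥ -2, t − p ≥ -1, p − s ≥ 1, s − u ≥ -1, u − q ≥ 3.
Adding all 6 inequalities: the left sides telescope to 0, and the right sides sum to 2 + (-2) + (-1) + 1 + (-1) + 3 = 2. So 0 ≥ 2, which is false.

Unsatisfiable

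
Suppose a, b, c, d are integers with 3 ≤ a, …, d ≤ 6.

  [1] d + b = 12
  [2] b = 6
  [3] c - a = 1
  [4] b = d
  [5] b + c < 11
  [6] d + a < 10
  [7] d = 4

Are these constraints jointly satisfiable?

Constraint 2 fixes b = 6 and constraint 7 fixes d = 4, but constraint 4 requires b = d. Since 6 ≠ 4, contradiction.

Unsatisfiable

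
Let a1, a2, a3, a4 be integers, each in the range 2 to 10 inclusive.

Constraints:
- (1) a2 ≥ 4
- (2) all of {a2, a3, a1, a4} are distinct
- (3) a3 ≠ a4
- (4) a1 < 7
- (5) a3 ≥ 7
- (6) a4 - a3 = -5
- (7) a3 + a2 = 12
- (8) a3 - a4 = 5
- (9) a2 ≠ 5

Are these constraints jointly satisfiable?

Satisfiable

Setting (a1, a2, a3, a4) = (6, 4, 8, 3) satisfies everything: constraint 6: a4 - a3 = -5; constraint 7: a3 + a2 = 12, and the others follow.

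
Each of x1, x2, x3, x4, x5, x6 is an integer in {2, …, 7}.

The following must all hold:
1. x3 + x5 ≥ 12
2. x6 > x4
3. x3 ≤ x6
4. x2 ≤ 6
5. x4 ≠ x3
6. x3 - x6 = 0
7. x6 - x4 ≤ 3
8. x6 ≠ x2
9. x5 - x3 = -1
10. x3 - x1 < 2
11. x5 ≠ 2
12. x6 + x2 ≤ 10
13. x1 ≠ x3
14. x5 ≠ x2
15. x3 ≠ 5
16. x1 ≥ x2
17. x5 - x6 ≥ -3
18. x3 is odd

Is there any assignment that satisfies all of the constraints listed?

One satisfying assignment is x1 = 6, x2 = 2, x3 = 7, x4 = 6, x5 = 6, x6 = 7.
For the less obvious constraints — constraint 1: x3 + x5 = 13; constraint 6: x3 - x6 = 0; constraint 7: x6 - x4 = 1 — and the others hold by inspection.

Satisfiable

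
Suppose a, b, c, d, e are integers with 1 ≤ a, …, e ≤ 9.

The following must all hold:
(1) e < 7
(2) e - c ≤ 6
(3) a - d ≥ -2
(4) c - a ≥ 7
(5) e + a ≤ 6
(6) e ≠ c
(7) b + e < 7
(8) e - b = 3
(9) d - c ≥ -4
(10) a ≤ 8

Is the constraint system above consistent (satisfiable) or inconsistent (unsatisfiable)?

Constraints 3, 4, and 9 give c − a ≥ 7, a − d ≥ -2, d − c ≥ -4.
Adding all 3 inequalities: the left sides telescope to 0, and the right sides sum to 7 + (-2) + (-4) = 1. So 0 ≥ 1, which is false.

Unsatisfiable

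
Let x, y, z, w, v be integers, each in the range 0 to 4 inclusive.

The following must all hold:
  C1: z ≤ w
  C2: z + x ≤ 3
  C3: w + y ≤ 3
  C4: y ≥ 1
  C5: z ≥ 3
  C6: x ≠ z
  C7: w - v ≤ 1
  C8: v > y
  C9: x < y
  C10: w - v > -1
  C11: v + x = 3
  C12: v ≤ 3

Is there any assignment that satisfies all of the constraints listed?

From constraints 1 and 5: w ≥ z ≥ 3. From constraint 4: y ≥ 1. Hence w + y ≥ 4. But constraint 3 requires w + y ≤ 3, and 3 < 4. Contradiction.

Unsatisfiable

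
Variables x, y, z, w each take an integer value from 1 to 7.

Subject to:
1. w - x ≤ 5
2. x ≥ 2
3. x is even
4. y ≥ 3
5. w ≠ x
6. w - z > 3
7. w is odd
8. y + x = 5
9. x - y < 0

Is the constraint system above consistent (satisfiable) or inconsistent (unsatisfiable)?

One satisfying assignment is x = 2, y = 3, z = 1, w = 7.
For the less obvious constraints — constraint 1: w - x = 5; constraint 6: w - z = 6; constraint 8: y + x = 5 — and the others hold by inspection.

Satisfiable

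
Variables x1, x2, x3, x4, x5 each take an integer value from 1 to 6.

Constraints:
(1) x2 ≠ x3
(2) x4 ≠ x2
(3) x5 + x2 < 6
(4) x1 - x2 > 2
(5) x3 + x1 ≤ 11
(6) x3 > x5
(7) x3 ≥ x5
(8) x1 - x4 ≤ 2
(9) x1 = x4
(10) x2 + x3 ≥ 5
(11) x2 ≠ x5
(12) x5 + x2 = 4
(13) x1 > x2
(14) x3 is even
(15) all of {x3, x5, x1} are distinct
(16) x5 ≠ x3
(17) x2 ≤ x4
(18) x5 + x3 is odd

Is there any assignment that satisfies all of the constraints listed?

Take x1 = 6, x2 = 3, x3 = 4, x4 = 6, x5 = 1. Then constraint 3: x5 + x2 = 4; constraint 4: x1 - x2 = 3, and every other listed constraint is also met.

Satisfiable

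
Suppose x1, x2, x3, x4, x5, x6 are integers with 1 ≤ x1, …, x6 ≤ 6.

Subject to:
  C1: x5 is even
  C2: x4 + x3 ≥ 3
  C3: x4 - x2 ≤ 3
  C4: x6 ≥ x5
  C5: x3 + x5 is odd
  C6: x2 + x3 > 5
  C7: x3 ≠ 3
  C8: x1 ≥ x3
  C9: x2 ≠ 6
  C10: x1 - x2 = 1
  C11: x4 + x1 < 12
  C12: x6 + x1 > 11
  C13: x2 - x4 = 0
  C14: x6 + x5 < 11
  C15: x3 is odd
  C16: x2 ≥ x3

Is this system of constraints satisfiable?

Satisfiable

One satisfying assignment is x1 = 6, x2 = 5, x3 = 1, x4 = 5, x5 = 2, x6 = 6.
For the less obvious constraints — constraint 2: x4 + x3 = 6; constraint 3: x4 - x2 = 0 — and the others hold by inspection.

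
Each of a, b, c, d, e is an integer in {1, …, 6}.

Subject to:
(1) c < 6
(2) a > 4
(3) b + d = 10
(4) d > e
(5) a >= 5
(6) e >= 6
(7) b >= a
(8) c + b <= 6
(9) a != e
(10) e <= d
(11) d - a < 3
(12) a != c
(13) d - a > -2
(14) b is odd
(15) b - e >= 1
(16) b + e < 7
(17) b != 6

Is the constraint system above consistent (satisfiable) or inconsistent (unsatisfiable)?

From constraints 5 and 7: b ≥ a ≥ 5. From constraints 6 and 10: d ≥ e ≥ 6. Hence b + d ≥ 11. But constraint 3 requires b + d = 10, and 10 < 11. Contradiction.

Unsatisfiable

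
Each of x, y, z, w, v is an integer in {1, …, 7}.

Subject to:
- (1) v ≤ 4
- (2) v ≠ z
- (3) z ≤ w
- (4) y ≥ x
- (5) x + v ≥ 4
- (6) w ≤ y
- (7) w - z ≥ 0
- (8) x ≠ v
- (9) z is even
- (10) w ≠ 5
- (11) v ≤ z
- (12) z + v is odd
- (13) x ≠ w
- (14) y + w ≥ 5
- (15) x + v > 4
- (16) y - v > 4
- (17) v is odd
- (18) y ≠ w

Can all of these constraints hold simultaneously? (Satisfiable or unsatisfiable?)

Try x = 6, y = 6, z = 2, w = 2, v = 1.
Check constraint 5: x + v = 7; constraint 7: w - z = 0; constraint 14: y + w = 8. The remaining constraints are straightforward to verify.

Satisfiable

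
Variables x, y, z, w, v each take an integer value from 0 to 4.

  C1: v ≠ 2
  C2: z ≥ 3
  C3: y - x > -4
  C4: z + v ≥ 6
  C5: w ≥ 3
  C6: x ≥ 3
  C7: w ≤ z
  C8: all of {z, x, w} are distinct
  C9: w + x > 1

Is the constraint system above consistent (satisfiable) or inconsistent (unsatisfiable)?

Unsatisfiable

Constraints 2, 5, and 6 confine each of z, x, w to the 2 values {3, 4} (the domain already gives each ≤ 4).
Constraint 8 requires all 3 of them to be distinct, but only 2 values are available — impossible by the pigeonhole principle.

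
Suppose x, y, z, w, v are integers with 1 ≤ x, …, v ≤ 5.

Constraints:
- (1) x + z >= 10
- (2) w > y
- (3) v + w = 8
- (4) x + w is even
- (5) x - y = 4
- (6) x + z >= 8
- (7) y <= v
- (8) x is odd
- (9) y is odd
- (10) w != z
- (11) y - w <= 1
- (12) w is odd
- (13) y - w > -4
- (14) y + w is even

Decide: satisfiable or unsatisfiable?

Satisfiable

The assignment x = 5, y = 1, z = 5, w = 3, v = 5 works:
  constraint 1 holds since x + z = 10.
  constraint 3 holds since v + w = 8.
  constraint 5 holds since x - y = 4.
The rest check out directly.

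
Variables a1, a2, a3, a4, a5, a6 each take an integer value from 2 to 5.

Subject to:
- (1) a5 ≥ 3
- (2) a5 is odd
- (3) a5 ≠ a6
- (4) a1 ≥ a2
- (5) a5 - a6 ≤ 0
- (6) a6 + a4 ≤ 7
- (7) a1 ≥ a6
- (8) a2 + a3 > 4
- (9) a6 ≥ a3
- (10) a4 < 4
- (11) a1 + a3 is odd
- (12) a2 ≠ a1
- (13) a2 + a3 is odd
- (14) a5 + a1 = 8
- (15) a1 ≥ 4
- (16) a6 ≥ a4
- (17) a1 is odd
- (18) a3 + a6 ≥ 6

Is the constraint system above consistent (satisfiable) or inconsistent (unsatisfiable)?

The assignment a1 = 5, a2 = 3, a3 = 2, a4 = 3, a5 = 3, a6 = 4 works:
  constraint 5 holds since a5 - a6 = -1.
  constraint 6 holds since a6 + a4 = 7.
  constraint 8 holds since a2 + a3 = 5.
The rest check out directly.

Satisfiable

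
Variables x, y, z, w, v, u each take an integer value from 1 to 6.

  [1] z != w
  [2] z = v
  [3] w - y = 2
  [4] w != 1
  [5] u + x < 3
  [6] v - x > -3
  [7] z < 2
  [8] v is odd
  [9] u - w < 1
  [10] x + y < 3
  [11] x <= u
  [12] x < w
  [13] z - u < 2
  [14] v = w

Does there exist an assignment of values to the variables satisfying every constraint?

Unsatisfiable

From constraints 2 and 14, z = v = w, so z = w. But constraint 1 says z ≠ w. Contradiction.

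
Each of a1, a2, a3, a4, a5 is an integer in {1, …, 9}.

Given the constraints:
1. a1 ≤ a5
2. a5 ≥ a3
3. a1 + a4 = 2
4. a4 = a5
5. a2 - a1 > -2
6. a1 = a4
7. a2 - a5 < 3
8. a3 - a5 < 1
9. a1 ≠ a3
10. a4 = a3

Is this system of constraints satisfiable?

Unsatisfiable

From constraints 6 and 10, a1 = a4 = a3, so a1 = a3. But constraint 9 says a1 ≠ a3. Contradiction.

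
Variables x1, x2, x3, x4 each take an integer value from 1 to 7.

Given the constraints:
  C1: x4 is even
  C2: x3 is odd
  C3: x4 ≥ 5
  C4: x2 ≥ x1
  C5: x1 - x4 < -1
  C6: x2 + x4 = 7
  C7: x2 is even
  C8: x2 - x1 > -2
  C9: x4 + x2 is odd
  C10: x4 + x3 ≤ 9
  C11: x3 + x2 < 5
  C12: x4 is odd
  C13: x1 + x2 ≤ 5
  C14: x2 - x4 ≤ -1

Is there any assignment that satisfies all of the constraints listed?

Unsatisfiable

Constraint 1 makes x4 even and constraint 7 makes x2 even, so x4 + x2 must be even. Constraint 9 says x4 + x2 is odd — contradiction.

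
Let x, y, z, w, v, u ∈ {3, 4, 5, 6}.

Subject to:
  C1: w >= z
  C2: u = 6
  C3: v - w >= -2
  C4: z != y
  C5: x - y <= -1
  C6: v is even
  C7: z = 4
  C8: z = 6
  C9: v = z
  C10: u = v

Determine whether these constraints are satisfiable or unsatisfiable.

Constraint 2 fixes u = 6 and constraint 7 fixes z = 4. Constraints 9 and 10 give u = v = z, so u = z. But 6 ≠ 4 — contradiction.

Unsatisfiable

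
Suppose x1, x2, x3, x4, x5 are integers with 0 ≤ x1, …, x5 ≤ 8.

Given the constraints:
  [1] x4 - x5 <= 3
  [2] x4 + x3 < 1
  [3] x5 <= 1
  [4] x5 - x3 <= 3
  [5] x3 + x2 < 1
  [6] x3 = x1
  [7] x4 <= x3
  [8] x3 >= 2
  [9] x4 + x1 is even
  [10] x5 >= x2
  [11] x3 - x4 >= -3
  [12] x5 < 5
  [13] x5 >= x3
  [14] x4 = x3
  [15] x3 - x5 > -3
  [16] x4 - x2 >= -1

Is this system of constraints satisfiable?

Unsatisfiable

From constraint 8: x3 ≥ 2. From constraints 3 and 13: x3 ≤ x5 and x5 ≤ 1, so x3 ≤ 1. But 1 < 2, so no value of x3 works.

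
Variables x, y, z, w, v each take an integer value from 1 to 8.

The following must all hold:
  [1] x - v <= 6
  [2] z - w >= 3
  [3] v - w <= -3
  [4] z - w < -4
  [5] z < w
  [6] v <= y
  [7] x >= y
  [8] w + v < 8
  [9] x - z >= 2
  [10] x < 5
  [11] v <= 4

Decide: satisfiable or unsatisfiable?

Constraints 1, 2, 3, and 9 give v − x ≥ -6, x − z ≥ 2, z − w ≥ 3, w − v ≥ 3.
Adding all 4 inequalities: the left sides telescope to 0, and the right sides sum to (-6) + 2 + 3 + 3 = 2. So 0 ≥ 2, which is false.

Unsatisfiable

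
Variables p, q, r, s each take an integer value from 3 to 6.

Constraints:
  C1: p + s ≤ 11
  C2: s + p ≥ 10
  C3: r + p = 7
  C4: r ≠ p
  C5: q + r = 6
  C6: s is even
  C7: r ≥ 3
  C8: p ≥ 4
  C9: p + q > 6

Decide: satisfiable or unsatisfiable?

Satisfiable

The assignment p = 4, q = 3, r = 3, s = 6 works:
  constraint 1 holds since p + s = 10.
  constraint 2 holds since s + p = 10.
The rest check out directly.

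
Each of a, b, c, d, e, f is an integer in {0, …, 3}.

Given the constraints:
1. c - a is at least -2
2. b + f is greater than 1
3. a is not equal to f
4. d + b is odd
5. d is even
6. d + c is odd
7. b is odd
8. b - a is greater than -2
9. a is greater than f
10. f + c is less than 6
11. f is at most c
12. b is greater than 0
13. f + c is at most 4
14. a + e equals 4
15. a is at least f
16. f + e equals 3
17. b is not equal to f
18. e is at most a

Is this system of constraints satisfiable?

Satisfiable

The assignment a = 2, b = 3, c = 3, d = 2, e = 2, f = 1 works:
  constraint 1 holds since c - a = 1.
  constraint 2 holds since b + f = 4.
The rest check out directly.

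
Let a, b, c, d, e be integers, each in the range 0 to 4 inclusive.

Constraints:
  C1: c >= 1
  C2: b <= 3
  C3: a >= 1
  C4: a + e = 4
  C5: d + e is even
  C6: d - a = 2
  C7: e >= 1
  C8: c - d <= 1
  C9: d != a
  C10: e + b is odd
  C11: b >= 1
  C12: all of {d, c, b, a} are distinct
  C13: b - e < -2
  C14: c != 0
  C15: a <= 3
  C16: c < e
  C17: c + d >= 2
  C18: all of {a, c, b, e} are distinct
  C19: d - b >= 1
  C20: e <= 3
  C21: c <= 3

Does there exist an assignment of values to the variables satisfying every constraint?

Unsatisfiable

Constraints 1, 2, 3, 7, 11, 15, 20, and 21 confine each of a, c, b, e to the 3 values {1, …, 3}.
Constraint 18 requires all 4 of them to be distinct, but only 3 values are available — impossible by the pigeonhole principle.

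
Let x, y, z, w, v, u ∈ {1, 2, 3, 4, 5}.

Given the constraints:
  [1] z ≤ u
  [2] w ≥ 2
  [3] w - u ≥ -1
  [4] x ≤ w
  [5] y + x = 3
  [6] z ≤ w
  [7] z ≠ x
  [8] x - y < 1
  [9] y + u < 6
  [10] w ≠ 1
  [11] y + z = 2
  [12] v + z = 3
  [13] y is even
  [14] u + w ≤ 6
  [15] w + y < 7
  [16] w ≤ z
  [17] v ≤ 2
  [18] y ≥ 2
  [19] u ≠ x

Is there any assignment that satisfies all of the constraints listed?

From constraint 18: y ≥ 2. From constraints 2 and 16: z ≥ w ≥ 2. Hence y + z ≥ 4. But constraint 11 requires y + z = 2, and 2 < 4. Contradiction.

Unsatisfiable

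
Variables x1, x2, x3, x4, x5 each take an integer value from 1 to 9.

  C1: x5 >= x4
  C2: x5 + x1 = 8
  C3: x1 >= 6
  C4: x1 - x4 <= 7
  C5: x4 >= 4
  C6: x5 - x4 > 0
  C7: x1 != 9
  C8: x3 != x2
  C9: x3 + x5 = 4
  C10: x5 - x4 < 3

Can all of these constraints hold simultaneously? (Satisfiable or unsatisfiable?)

Unsatisfiable

From constraints 1 and 5: x5 ≥ x4 ≥ 4. From constraint 3: x1 ≥ 6. Hence x5 + x1 ≥ 10. But constraint 2 requires x5 + x1 = 8, and 8 < 10. Contradiction.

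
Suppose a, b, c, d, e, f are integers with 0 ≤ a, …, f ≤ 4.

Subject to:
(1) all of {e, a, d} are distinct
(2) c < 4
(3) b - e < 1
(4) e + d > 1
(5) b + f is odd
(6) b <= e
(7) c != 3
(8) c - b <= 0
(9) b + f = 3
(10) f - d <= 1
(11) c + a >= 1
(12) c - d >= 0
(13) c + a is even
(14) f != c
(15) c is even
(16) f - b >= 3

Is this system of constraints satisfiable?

Unsatisfiable

Constraints 8, 10, 12, and 16 give f − b ≥ 3, b − c ≥ 0, c − d ≥ 0, d − f ≥ -1.
Adding all 4 inequalities: the left sides telescope to 0, and the right sides sum to 3 + 0 + 0 + (-1) = 2. So 0 ≥ 2, which is false.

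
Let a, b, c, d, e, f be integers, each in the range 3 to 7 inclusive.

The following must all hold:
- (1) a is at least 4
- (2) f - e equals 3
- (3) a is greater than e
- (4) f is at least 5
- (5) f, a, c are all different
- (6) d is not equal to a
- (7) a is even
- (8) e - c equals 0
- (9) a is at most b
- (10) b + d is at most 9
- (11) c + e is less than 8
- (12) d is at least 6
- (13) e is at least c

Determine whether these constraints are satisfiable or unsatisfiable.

From constraints 1 and 9: b ≥ a ≥ 4. From constraint 12: d ≥ 6. Hence b + d ≥ 10. But constraint 10 requires b + d ≤ 9, and 9 < 10. Contradiction.

Unsatisfiable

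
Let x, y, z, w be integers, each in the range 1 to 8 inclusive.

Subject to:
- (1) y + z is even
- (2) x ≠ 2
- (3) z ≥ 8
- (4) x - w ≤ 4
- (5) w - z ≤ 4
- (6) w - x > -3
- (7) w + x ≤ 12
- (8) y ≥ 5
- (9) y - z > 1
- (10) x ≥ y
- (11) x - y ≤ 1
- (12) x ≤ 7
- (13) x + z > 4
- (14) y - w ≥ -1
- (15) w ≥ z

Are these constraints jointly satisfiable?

From constraints 3 and 15: w ≥ z ≥ 8. From constraints 8 and 10: x ≥ y ≥ 5. Hence w + x ≥ 13. But constraint 7 requires w + x ≤ 12, and 12 < 13. Contradiction.

Unsatisfiable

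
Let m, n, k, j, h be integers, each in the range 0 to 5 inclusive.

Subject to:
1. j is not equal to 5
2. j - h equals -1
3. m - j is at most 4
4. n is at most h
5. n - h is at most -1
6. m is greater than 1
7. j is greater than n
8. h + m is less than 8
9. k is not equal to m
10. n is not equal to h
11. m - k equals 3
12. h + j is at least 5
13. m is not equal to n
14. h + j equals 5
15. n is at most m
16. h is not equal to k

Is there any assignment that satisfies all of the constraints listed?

Satisfiable

Try m = 3, n = 1, k = 0, j = 2, h = 3.
Check constraint 2: j - h = -1; constraint 3: m - j = 1; constraint 5: n - h = -2. The remaining constraints are straightforward to verify.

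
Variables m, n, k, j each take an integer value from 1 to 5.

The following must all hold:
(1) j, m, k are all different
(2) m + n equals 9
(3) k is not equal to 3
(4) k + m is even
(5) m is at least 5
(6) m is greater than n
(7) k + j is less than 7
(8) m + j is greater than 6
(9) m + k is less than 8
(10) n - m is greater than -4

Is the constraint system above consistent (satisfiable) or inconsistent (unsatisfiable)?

Setting (m, n, k, j) = (5, 4, 1, 4) satisfies everything: constraint 2: m + n = 9; constraint 7: k + j = 5; constraint 8: m + j = 9, and the others follow.

Satisfiable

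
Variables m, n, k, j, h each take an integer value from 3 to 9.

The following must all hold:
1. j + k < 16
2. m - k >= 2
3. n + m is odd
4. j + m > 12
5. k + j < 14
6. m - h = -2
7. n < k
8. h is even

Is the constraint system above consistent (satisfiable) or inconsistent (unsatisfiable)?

One satisfying assignment is m = 6, n = 3, k = 4, j = 9, h = 8.
For the less obvious constraints — constraint 1: j + k = 13; constraint 2: m - k = 2; constraint 4: j + m = 15 — and the others hold by inspection.

Satisfiable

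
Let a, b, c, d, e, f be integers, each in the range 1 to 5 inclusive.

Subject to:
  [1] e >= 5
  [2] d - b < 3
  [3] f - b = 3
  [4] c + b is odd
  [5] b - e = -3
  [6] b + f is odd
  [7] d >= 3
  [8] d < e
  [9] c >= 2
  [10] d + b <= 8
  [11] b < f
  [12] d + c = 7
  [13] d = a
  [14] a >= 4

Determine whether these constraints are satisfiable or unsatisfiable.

Satisfiable

Take a = 4, b = 2, c = 3, d = 4, e = 5, f = 5. Then constraint 2: d - b = 2; constraint 3: f - b = 3, and every other listed constraint is also met.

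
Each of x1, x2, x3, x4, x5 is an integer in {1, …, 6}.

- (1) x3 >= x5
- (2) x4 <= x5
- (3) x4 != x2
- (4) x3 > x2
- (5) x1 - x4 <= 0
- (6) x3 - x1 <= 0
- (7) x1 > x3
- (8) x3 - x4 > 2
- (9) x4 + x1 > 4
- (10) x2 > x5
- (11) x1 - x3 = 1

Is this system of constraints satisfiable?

Constraints 2, 4, 5, 7, and 10 give x3 < x1, x1 ≤ x4, x4 ≤ x5, x5 < x2, x2 < x3. Chaining: x3 < x1 ≤ x4 ≤ x5 < x2 < x3, which forces x3 < x3 — impossible.

Unsatisfiable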